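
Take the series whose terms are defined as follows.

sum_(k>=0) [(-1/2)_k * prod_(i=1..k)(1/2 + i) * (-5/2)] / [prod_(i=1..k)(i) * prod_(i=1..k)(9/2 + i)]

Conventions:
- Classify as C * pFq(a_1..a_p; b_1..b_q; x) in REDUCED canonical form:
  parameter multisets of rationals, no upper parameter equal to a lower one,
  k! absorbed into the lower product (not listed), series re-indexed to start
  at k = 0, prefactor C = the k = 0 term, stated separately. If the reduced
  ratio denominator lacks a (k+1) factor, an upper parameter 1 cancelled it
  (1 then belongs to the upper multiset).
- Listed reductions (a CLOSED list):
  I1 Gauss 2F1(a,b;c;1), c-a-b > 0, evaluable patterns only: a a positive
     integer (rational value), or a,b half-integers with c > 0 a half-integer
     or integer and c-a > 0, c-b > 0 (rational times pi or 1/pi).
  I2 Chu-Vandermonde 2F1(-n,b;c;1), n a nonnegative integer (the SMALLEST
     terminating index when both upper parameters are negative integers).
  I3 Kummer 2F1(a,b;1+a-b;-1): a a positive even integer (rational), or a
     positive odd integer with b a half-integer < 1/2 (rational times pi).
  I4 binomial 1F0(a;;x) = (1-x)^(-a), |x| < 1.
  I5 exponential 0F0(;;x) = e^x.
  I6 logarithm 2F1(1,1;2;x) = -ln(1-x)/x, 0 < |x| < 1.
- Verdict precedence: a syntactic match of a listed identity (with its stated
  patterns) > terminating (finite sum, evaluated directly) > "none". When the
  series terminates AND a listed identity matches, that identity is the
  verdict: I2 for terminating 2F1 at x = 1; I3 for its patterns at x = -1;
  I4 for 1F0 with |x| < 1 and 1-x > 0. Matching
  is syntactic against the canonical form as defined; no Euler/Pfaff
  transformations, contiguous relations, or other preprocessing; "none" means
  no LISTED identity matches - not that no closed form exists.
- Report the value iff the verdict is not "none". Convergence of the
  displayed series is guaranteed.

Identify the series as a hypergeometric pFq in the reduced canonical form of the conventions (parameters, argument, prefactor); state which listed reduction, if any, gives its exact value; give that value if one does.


x = 1 here; the reduced form reads 2F1, upper {-1/2, 3/2}, lower {11/2}, C = -5/2. Verdict: Gauss's theorem I1 (half-integer case) applies (x = 1; upper {-1/2, 3/2} half-integers, c = 11/2 in the evaluable pattern). Sum: (-11025/16384) * pi.

Key step: with t_0 = -5/2, the lower running product (C = -5/2) is a rising factorial.
Ratio: r(k) = 1 * (k-1/2) (k+3/2) / [(k+11/2) (k+1)] - rational in k. x = 1; t_0 = -5/2; negate the roots.


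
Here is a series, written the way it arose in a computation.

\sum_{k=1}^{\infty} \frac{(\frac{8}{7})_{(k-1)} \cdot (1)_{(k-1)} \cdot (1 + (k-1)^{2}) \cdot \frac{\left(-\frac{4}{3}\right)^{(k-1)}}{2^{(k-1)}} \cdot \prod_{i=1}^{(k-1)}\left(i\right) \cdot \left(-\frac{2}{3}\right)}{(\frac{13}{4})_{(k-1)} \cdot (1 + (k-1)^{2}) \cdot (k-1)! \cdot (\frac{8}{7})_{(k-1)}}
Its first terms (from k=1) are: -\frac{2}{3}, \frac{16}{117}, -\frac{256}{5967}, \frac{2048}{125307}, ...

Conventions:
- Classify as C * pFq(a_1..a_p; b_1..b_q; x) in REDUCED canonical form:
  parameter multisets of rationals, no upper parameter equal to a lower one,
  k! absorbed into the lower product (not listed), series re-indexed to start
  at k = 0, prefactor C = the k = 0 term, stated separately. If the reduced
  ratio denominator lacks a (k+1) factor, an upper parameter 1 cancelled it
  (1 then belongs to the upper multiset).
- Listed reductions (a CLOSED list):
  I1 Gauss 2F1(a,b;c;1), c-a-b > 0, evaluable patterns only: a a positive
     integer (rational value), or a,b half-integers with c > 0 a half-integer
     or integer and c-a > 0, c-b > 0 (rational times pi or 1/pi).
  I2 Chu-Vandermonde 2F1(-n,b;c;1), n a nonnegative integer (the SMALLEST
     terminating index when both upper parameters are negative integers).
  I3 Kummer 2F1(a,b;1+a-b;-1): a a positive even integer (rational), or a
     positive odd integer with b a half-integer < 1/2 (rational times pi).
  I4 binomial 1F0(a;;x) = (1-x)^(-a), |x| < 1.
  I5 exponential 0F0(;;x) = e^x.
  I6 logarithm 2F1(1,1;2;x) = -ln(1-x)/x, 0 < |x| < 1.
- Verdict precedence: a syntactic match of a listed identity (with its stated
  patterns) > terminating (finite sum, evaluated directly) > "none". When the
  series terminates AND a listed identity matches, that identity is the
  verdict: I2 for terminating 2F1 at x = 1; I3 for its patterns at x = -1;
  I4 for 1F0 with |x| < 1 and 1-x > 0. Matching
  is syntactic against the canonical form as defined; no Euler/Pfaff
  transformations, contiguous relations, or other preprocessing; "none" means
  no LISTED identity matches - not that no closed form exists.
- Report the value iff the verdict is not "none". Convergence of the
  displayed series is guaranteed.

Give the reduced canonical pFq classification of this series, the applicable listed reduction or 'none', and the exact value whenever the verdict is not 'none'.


The series (x = -\frac{2}{3}) is 2F1: upper {1, 1}, lower {\frac{13}{4}}, prefactor -\frac{2}{3}. Verdict: none. Every listed pattern misses the 2F1 form at -\frac{2}{3}, upper {1, 1}.

Key step: t_0 = -\frac{2}{3} here, and striking the common factor k^2 + 1 reduces the term (prefactor -2/3).
Step ratio: r(k) = -\frac{2}{3} * (k+1) (k+1) / [(k+\frac{13}{4}) (k+1)] - poly over poly, x = -\frac{2}{3} from leading terms; C = -\frac{2}{3} at k = 0.


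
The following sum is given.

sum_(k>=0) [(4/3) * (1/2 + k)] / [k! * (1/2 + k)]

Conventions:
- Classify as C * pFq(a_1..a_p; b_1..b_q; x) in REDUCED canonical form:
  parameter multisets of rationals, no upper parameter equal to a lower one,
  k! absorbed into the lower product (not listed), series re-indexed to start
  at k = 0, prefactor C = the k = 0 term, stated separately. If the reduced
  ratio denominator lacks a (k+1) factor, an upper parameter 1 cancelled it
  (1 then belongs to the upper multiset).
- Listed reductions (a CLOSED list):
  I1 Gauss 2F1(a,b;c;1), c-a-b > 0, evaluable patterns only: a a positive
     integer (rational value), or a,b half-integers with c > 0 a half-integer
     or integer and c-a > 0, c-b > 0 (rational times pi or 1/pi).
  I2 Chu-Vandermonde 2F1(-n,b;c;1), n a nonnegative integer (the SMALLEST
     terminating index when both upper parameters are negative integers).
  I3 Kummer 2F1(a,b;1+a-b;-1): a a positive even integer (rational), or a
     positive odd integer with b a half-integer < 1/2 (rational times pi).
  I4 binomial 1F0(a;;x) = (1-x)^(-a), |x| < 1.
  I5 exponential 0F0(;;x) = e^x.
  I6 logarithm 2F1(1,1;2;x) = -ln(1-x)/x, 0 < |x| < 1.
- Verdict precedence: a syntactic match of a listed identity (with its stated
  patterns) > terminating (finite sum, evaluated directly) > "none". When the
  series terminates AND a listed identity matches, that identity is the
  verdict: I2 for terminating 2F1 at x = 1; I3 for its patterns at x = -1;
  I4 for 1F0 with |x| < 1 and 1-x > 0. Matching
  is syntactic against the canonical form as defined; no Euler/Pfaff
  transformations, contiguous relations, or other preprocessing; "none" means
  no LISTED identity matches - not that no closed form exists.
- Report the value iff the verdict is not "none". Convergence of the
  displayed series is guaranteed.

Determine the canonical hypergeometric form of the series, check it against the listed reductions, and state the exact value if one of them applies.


Canonical form: C = 4/3 times 0F0 with upper {-}, lower {-}, x = 1. Verdict: the I5 exponential reduction fires (the 0F0 exponential series at x = 1). Exact value: (4/3) * e^(1).

Structural cue: from the first term 4/3: the factor k + 1/2 cancels (top and bottom), leaving prefactor 4/3.
Consecutive-term ratio: r(k) = 1 * 1 / [(k+1)] - rational in k, leading ratio 1; with t_0 = 4/3, classification follows.


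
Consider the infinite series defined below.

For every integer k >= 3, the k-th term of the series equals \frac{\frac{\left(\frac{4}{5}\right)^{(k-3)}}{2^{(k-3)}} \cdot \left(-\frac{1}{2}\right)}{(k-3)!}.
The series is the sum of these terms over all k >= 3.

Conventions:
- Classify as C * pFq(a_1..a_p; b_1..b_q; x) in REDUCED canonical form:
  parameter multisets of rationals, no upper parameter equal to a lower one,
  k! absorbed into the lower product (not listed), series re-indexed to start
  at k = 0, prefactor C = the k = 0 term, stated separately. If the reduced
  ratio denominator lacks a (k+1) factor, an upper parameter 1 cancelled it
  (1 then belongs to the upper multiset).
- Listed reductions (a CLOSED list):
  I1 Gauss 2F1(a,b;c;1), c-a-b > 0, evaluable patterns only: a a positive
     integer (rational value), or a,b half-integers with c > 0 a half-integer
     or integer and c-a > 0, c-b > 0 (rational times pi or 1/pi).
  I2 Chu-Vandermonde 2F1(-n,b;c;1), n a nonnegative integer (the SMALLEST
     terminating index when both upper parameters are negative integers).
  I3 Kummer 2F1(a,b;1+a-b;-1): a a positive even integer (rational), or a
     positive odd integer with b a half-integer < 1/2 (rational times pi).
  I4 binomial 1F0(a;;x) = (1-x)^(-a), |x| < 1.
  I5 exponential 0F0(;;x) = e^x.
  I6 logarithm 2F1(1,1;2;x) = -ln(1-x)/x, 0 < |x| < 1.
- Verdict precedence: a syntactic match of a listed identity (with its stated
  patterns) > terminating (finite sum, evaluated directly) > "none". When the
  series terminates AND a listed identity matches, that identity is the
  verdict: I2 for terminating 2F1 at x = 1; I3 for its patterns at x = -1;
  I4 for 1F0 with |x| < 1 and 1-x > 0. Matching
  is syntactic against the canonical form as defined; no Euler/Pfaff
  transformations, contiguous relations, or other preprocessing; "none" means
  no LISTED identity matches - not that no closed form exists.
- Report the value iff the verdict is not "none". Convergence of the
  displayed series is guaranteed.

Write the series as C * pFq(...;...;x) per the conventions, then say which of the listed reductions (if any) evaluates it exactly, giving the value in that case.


Reduced: x = \frac{2}{5}, 0F0, upper = {-}, lower = {-}, C = -\frac{1}{2}. Verdict: exponential (I5) applies (the 0F0 exponential series at x = \frac{2}{5}). Sum: \left(-\frac{1}{2}\right) \cdot e^{\frac{2}{5}}.

Key step: x = \frac{2}{5} and the two k-th powers (C = -1/2) combine into one argument.
Ratio: r(k) = \frac{2}{5} * 1 / [(k+1)] - rational; roots negated = parameters, x = \frac{2}{5}, C = -\frac{1}{2}.


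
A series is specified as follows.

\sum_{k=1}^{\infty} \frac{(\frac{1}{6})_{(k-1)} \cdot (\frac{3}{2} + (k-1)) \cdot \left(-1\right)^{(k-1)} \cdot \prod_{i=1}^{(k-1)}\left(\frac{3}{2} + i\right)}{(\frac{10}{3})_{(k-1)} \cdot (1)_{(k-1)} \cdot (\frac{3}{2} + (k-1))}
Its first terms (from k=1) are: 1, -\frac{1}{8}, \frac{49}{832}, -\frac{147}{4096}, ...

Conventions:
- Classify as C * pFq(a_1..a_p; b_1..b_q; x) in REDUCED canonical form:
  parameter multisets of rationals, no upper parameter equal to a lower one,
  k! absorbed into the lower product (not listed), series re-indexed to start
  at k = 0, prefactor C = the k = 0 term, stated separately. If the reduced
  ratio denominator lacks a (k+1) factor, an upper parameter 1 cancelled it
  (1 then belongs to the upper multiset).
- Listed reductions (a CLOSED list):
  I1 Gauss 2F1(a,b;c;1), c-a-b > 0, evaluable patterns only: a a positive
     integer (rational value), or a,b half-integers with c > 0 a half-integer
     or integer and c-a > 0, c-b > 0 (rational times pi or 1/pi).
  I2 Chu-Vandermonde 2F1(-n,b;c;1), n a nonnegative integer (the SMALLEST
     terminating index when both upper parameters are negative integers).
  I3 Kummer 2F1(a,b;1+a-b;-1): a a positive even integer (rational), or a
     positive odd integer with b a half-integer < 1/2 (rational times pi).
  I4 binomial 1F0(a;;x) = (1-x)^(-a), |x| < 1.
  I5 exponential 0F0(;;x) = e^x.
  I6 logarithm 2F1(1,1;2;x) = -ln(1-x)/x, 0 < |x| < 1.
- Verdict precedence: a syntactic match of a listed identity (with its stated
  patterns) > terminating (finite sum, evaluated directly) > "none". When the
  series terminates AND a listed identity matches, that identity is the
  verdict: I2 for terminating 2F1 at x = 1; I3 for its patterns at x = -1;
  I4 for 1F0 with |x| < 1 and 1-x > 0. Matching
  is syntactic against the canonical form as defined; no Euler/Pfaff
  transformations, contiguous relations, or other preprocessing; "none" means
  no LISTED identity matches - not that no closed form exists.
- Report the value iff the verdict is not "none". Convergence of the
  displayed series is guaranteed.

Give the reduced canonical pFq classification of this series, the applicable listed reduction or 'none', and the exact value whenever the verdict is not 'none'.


Key observation: x = -1 and the factor k + 3/2 cancels (top and bottom), leaving C = 1, x = -1.
Term ratio: r(k) = -1 * (k+\frac{1}{6}) (k+\frac{5}{2}) / [(k+\frac{10}{3}) (k+1)] ; factor over Q: parameters, x = -1, and C = 1.

This is 1 * 2F1(\frac{1}{6}, \frac{5}{2}; \frac{10}{3}; -1) in reduced canonical form. Verdict: no listed reduction: x = -1 and upper {\frac{1}{6}, \frac{5}{2}} fail every I1-I6 pattern.


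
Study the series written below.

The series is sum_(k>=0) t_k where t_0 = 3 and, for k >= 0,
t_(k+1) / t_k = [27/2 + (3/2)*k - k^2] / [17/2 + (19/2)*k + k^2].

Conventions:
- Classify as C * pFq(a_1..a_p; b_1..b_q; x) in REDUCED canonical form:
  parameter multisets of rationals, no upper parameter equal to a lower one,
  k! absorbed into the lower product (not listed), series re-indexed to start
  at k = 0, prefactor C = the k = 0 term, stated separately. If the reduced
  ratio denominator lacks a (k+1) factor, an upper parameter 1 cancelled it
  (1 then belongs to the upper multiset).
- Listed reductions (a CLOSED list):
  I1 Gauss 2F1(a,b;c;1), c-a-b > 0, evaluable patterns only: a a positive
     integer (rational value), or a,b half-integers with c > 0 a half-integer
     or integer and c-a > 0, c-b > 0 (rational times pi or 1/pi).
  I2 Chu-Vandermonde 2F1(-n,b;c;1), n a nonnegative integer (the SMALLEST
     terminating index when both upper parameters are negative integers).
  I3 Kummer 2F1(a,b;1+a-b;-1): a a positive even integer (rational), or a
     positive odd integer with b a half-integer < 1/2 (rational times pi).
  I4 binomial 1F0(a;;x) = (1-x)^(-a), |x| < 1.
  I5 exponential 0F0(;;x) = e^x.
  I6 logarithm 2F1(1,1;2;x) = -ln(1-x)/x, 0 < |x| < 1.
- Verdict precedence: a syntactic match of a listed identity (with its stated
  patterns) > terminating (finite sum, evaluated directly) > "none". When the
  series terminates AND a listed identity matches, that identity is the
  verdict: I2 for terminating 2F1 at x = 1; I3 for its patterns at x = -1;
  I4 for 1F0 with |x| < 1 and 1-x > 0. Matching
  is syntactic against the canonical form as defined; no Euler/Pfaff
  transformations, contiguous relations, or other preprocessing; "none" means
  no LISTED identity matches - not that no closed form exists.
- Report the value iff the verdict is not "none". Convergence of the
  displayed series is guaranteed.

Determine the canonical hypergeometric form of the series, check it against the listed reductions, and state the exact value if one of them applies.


x = -1 here; the reduced form reads 2F1, upper {-9/2, 3}, lower {17/2}, C = 3. Verdict: Kummer (I3) applies (x = -1; c = 17/2 equals 1+a-b for upper {-9/2, 3}: listed pattern). Exact value: (135135/32768) * pi.

The tell: from the first term 3: the expanded ratio factors over Q; C = 3, roots give parameters.
Adjacent-term ratio: r(k) = (-1) * (k-9/2) (k+3) / [(k+17/2) (k+1)] - rational; roots negated = parameters, x = (-1), C = 3.


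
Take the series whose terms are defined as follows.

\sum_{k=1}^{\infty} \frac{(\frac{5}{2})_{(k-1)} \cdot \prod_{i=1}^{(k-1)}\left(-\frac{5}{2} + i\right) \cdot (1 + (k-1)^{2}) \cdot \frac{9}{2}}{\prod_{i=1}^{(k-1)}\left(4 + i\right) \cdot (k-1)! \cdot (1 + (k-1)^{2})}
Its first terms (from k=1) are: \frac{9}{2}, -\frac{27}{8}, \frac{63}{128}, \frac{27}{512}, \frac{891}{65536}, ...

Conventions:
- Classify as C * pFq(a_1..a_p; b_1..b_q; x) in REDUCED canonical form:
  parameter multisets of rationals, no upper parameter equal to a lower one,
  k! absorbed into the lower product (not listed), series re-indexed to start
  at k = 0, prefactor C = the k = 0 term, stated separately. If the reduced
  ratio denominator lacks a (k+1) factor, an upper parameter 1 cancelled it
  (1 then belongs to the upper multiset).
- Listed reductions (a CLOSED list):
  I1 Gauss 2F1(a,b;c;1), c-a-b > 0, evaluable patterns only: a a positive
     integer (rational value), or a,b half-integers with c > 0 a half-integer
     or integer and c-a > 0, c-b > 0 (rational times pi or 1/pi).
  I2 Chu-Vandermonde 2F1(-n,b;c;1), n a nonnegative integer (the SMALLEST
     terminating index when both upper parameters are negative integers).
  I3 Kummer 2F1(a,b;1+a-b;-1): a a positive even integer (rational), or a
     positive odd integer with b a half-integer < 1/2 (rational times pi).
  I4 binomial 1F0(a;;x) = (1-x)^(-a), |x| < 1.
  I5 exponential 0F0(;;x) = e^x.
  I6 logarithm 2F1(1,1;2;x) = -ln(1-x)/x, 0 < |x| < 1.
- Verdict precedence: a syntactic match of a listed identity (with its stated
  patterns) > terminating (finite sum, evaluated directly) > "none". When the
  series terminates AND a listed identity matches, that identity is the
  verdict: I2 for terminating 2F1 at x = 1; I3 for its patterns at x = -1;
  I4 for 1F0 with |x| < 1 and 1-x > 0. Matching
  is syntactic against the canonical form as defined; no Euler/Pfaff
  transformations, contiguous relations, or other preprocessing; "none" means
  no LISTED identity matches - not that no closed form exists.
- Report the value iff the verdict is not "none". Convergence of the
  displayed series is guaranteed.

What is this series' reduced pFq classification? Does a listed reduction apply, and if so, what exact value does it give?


x = 1 here; the reduced form reads 2F1, upper {-\frac{3}{2}, \frac{5}{2}}, lower {5}, C = \frac{9}{2}. Verdict at x = 1: the half-integer Gauss pattern (I1) matches (x = 1; upper {-\frac{3}{2}, \frac{5}{2}} half-integers, c = 5 in the evaluable pattern). Value: \frac{2048}{385} / \pi.

Key step: t_0 = \frac{9}{2} here, and the factor k^2 + 1 cancels (top and bottom), leaving C = 9/2, x = 1.
Term ratio: r(k) = 1 * (k-\frac{3}{2}) (k+\frac{5}{2}) / [(k+5) (k+1)] ; factor over Q: parameters, x = 1, and C = \frac{9}{2}.


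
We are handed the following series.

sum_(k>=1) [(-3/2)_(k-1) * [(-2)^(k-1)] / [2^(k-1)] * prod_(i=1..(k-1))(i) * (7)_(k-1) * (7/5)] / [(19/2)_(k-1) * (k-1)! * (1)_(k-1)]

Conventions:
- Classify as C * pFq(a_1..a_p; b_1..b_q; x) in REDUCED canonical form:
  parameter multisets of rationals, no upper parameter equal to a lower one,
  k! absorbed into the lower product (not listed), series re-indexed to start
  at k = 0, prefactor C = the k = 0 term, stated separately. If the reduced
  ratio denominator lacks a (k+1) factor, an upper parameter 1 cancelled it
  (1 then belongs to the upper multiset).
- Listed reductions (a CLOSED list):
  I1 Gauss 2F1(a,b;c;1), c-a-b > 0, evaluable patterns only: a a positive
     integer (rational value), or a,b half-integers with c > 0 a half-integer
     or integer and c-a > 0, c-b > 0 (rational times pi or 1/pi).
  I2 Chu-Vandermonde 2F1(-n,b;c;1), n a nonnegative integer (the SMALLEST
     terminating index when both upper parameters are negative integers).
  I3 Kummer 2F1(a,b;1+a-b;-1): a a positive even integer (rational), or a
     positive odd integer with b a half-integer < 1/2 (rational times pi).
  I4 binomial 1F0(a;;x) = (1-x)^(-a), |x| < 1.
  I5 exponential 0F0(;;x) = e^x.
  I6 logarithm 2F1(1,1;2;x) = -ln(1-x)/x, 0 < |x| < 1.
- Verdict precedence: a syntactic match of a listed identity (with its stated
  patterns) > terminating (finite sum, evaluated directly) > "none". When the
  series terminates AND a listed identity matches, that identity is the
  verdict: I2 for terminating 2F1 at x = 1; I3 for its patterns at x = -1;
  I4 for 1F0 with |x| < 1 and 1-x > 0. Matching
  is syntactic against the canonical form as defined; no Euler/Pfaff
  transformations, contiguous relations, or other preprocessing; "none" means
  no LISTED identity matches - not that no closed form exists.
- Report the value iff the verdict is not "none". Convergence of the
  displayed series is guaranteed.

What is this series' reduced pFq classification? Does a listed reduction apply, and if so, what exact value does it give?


First insight: x = (-1) and the parameter 1 appears in both the upper and lower lists and cancels.
Term ratio: r(k) = (-1) * (k-3/2) (k+7) / [(k+19/2) (k+1)] ; factor over Q: parameters, x = (-1), and C = 7/5.

Prefactor 7/5, argument -1: 2F1 with upper {-3/2, 7} over lower {19/2}. Verdict: the Kummer evaluation I3 applies (x = -1; c = 19/2 equals 1+a-b for upper {-3/2, 7}: listed pattern). Exact value: (1072071/1048576) * pi.


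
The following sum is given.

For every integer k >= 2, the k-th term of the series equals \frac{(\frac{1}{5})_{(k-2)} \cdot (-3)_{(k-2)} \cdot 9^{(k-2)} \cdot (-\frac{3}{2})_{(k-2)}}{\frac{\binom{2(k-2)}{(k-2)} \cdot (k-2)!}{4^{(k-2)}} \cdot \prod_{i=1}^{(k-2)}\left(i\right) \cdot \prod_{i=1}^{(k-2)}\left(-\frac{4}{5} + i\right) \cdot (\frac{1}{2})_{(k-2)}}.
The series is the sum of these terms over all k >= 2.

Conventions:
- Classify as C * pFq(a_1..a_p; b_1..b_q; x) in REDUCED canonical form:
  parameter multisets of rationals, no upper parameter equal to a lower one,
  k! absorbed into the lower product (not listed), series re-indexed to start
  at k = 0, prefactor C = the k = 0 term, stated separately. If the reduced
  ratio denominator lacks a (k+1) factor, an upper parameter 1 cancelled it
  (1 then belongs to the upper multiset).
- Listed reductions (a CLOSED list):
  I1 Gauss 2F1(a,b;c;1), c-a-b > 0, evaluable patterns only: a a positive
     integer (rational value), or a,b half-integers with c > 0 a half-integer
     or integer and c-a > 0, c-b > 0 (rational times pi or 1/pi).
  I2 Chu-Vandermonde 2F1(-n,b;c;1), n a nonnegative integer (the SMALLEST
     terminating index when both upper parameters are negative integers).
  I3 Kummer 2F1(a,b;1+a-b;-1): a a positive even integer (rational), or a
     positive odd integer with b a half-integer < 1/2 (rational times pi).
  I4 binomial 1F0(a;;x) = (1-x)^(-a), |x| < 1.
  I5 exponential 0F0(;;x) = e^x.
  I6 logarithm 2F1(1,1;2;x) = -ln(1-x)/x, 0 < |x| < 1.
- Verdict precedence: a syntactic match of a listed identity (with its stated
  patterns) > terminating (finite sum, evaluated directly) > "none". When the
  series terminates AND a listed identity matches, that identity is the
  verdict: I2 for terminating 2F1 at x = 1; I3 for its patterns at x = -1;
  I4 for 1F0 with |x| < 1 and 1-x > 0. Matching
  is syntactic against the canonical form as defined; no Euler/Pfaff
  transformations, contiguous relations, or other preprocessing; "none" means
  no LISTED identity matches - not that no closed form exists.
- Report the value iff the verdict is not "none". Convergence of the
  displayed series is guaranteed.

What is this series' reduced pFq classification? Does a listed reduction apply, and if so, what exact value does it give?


Reduced: x = 9, 2F2, upper = {-3, -\frac{3}{2}}, lower = {\frac{1}{2}, \frac{1}{2}}, C = 1. Verdict: terminating. (-3)_k vanishes past k = 3, leaving a 4-term sum, computed directly. Value: \frac{10231}{25}.

Key step: t_0 = 1 here, and the product of the first k integers (C = 1, x = 9) is k!.
Ratio: r(k) = 9 * (k-3) (k-\frac{3}{2}) / [(k+\frac{1}{2}) (k+\frac{1}{2}) (k+1)] ; factor over Q: parameters, x = 9, and C = 1.


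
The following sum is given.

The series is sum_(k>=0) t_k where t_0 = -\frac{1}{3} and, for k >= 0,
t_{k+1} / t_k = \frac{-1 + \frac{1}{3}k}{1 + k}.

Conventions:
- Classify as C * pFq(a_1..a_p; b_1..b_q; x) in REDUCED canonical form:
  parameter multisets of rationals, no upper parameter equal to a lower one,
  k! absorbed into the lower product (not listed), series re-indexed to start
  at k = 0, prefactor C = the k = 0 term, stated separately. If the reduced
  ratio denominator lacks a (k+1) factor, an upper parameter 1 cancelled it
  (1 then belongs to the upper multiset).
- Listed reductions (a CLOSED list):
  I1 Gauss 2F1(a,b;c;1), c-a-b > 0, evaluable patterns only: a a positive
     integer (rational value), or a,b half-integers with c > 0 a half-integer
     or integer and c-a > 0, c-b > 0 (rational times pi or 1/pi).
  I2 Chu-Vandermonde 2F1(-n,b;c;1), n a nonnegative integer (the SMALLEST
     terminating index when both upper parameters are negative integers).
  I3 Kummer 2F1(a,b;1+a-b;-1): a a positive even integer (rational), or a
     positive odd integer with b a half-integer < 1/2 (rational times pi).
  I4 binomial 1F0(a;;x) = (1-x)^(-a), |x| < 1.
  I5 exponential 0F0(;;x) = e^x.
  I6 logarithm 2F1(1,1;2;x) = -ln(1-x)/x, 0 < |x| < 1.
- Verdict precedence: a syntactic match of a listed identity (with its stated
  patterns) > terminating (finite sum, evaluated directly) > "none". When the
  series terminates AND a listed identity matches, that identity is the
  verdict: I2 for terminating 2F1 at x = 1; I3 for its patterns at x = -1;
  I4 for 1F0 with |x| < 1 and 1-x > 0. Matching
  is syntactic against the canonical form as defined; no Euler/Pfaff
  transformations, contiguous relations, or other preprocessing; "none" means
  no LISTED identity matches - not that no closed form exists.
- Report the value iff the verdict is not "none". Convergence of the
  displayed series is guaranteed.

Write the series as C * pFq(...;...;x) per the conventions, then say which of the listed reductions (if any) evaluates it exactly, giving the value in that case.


At argument \frac{1}{3}: a 1F0 with upper {-3}, lower {-}, scaled by C = -\frac{1}{3}. Verdict: this is the I4 binomial reduction (the 1F0 binomial series: exponent 3, x = \frac{1}{3}). Exact value: -\frac{8}{81}.

Structural cue: t_0 = -\frac{1}{3} here, and the expanded ratio factors over Q; prefactor -1/3, roots give parameters.
Term ratio: r(k) = \frac{1}{3} * (k-3) / [(k+1)] - rational; roots negated = parameters, x = \frac{1}{3}, C = -\frac{1}{3}.


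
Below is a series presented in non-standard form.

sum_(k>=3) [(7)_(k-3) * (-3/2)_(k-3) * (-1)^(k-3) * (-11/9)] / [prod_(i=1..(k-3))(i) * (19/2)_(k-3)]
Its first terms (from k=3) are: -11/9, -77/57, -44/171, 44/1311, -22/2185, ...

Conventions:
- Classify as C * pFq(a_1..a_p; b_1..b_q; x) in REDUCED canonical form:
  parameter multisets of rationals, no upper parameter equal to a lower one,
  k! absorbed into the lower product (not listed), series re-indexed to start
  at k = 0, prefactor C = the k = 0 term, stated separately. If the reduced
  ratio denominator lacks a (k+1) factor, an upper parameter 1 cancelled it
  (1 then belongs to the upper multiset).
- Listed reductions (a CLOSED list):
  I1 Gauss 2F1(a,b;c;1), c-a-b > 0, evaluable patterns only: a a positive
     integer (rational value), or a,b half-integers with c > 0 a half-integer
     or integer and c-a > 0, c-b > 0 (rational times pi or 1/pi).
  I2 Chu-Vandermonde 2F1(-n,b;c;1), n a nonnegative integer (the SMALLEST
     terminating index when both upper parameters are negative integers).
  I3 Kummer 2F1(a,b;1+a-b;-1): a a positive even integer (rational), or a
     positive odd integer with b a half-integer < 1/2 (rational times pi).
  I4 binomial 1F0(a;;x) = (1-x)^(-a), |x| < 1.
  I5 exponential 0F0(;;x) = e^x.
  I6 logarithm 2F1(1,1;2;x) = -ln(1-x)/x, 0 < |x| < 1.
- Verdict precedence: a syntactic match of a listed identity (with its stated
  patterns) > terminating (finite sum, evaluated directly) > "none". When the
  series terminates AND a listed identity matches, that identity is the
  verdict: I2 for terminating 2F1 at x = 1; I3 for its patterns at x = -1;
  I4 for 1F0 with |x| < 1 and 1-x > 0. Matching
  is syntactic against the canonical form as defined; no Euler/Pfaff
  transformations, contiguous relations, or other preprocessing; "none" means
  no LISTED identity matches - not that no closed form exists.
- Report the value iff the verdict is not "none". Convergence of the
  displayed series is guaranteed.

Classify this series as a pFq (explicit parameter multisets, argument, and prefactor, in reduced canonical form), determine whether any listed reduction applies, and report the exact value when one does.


The series (x = -1) is 2F1: upper {-3/2, 7}, lower {19/2}, prefactor -11/9. Verdict at x = -1: Kummer's theorem (I3) matches (x = -1; c = 19/2 equals 1+a-b for upper {-3/2, 7}: listed pattern). Value: (-935935/1048576) * pi.

The tell: from the first term -11/9: the product of the first k integers (C = -11/9) is k!.
Adjacent-term ratio: r(k) = (-1) * (k-3/2) (k+7) / [(k+19/2) (k+1)] - rational in k. x = (-1); t_0 = -11/9; negate the roots.


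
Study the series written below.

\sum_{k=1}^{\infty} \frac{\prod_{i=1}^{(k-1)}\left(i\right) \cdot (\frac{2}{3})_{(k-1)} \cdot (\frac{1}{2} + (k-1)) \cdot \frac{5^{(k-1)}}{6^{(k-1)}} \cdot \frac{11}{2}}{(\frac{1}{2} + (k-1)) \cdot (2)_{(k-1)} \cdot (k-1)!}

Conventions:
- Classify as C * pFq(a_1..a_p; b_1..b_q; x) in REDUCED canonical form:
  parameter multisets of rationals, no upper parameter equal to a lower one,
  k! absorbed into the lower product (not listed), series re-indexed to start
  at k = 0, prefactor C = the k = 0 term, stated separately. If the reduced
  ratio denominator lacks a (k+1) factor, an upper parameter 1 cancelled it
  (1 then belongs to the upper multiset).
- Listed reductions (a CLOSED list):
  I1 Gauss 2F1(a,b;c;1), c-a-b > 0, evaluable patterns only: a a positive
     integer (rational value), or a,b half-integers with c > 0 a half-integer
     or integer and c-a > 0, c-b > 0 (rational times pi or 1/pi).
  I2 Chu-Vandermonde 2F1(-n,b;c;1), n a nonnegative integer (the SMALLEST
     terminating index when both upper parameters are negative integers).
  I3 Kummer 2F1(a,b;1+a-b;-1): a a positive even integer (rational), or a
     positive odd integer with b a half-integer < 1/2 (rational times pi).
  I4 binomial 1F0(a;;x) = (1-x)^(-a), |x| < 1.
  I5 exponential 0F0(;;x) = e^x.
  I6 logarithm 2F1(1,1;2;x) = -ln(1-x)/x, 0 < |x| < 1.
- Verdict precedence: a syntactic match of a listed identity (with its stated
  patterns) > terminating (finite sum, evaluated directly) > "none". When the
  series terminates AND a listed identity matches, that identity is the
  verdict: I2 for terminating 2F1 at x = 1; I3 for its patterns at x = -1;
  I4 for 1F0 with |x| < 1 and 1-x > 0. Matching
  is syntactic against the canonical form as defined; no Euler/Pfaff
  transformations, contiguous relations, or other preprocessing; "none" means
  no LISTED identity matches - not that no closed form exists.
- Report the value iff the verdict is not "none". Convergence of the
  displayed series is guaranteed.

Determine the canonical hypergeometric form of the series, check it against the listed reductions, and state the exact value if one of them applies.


With C = \frac{11}{2}: the canonical form is 2F1(\frac{2}{3}, 1; 2; \frac{5}{6}). Verdict: none (x = \frac{5}{6}): each listed identity misses the multisets {\frac{2}{3}, 1} ; {2}.

Structural cue: x = \frac{5}{6} and the two geometric factors (C = 11/2) combine into one argument.
Ratio: r(k) = \frac{5}{6} * (k+\frac{2}{3}) (k+1) / [(k+2) (k+1)] - rational; roots negated = parameters, x = \frac{5}{6}, C = \frac{11}{2}.


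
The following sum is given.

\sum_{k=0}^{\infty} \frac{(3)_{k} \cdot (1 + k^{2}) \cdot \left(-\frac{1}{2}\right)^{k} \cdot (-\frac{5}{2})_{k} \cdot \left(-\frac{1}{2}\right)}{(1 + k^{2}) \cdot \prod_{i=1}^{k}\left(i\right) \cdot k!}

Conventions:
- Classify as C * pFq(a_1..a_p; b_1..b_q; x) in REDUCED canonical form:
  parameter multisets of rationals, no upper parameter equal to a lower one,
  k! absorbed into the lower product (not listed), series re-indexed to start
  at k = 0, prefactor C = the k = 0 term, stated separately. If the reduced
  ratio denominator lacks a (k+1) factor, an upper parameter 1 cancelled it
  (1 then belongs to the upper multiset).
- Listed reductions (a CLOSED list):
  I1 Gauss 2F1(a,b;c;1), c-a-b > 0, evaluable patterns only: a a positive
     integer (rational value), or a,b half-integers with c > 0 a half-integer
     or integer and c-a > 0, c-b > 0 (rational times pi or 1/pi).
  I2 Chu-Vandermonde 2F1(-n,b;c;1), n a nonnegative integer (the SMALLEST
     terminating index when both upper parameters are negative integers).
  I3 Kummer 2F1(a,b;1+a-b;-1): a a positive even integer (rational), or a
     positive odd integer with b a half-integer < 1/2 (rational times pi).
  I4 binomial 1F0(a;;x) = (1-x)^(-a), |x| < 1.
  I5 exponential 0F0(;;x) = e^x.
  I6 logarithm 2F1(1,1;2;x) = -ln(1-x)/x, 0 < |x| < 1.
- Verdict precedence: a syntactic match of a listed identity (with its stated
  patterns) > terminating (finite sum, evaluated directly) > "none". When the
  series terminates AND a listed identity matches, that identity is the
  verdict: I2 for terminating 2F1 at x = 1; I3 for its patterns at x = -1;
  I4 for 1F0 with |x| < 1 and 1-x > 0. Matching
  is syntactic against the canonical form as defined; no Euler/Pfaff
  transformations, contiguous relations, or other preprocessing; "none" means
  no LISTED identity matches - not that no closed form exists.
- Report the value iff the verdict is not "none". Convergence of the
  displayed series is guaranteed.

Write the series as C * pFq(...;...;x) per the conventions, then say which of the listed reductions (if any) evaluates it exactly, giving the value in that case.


With C = -\frac{1}{2}: the canonical form is 2F1(-\frac{5}{2}, 3; 1; -\frac{1}{2}). Verdict: none - at argument -\frac{1}{2} the multisets {-\frac{5}{2}, 3} ; {1} match no listed identity.

The tell: t_0 = -\frac{1}{2} here, and the denominator's factorial ratio (C = -1/2, x = -1/2) is a lower Pochhammer.
Consecutive-term ratio: r(k) = -\frac{1}{2} * (k-\frac{5}{2}) (k+3) / [(k+1) (k+1)] ; factor over Q: parameters, x = -\frac{1}{2}, and C = -\frac{1}{2}.


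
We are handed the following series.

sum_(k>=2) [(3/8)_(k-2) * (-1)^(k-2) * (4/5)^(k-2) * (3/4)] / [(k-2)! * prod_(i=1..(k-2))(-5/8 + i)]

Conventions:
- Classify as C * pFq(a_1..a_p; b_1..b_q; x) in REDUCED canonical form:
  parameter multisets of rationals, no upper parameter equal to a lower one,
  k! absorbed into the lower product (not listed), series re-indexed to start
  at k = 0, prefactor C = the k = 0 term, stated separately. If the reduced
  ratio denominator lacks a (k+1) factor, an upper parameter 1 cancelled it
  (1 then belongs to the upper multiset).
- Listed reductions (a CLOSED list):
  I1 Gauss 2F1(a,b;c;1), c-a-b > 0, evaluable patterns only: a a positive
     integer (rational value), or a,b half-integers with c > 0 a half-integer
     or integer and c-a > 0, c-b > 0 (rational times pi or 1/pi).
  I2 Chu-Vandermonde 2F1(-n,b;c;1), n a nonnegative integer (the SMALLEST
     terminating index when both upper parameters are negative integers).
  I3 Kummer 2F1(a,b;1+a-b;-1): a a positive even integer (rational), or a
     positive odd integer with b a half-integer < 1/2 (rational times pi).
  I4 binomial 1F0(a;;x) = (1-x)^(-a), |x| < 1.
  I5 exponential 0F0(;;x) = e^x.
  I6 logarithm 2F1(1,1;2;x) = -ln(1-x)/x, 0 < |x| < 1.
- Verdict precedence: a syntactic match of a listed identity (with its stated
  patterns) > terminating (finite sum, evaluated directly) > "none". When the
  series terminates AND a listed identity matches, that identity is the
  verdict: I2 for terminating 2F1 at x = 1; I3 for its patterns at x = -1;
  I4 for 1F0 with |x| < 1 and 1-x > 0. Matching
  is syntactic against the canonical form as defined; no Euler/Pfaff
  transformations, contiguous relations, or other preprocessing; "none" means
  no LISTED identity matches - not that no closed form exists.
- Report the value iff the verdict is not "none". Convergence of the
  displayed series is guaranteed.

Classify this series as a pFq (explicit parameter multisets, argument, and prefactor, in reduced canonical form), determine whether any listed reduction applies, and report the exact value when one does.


Structural cue: t_0 being 3/4, the parameter 3/8 appears in both the upper and lower lists and cancels.
Consecutive-term ratio: r(k) = (-4/5) * 1 / [(k+1)] - rational; roots negated = parameters, x = (-4/5), C = 3/4.

x = -4/5 here; the reduced form reads 0F0, upper {-}, lower {-}, C = 3/4. Verdict (x = -4/5): the I5 exponential reduction applies (the 0F0 exponential series at x = -4/5). Exact value: (3/4) * e^(-4/5).


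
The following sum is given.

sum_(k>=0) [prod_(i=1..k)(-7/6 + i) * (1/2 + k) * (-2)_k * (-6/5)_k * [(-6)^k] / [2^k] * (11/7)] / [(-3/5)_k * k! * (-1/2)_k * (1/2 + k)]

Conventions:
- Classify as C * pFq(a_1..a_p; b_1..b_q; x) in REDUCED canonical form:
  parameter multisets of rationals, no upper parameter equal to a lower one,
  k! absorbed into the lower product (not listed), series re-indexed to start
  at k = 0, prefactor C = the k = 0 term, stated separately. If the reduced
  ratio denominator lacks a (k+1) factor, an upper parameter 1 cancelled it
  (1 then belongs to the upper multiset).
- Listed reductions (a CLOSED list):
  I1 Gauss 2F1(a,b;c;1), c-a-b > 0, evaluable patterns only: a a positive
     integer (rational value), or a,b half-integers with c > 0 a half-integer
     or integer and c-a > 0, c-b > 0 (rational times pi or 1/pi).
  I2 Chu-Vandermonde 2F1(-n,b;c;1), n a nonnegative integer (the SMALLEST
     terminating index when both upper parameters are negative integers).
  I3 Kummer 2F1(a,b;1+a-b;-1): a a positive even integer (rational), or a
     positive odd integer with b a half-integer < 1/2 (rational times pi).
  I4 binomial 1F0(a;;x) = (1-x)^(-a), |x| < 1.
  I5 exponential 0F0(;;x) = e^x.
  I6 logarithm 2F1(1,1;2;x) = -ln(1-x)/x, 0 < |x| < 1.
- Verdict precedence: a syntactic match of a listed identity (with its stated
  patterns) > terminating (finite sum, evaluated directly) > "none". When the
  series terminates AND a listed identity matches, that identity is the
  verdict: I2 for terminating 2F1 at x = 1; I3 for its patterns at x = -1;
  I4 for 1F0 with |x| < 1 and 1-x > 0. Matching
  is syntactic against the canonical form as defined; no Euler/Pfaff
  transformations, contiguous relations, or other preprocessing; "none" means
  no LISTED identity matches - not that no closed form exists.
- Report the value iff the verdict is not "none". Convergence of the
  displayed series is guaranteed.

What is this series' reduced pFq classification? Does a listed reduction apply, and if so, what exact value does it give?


The series (x = -3) is 3F2: upper {-2, -6/5, -1/6}, lower {-3/5, -1/2}, prefactor 11/7. Verdict: terminating (-2 upstairs). 3 nonzero terms in all; added directly. Value: 0.

Key observation: with t_0 = 11/7, k + 1/2 divides numerator and denominator alike; prefactor 11/7 after cancelling.
Step ratio: r(k) = (-3) * (k-2) (k-6/5) (k-1/6) / [(k-3/5) (k-1/2) (k+1)] - rational in k. x = (-3); t_0 = 11/7; negate the roots.


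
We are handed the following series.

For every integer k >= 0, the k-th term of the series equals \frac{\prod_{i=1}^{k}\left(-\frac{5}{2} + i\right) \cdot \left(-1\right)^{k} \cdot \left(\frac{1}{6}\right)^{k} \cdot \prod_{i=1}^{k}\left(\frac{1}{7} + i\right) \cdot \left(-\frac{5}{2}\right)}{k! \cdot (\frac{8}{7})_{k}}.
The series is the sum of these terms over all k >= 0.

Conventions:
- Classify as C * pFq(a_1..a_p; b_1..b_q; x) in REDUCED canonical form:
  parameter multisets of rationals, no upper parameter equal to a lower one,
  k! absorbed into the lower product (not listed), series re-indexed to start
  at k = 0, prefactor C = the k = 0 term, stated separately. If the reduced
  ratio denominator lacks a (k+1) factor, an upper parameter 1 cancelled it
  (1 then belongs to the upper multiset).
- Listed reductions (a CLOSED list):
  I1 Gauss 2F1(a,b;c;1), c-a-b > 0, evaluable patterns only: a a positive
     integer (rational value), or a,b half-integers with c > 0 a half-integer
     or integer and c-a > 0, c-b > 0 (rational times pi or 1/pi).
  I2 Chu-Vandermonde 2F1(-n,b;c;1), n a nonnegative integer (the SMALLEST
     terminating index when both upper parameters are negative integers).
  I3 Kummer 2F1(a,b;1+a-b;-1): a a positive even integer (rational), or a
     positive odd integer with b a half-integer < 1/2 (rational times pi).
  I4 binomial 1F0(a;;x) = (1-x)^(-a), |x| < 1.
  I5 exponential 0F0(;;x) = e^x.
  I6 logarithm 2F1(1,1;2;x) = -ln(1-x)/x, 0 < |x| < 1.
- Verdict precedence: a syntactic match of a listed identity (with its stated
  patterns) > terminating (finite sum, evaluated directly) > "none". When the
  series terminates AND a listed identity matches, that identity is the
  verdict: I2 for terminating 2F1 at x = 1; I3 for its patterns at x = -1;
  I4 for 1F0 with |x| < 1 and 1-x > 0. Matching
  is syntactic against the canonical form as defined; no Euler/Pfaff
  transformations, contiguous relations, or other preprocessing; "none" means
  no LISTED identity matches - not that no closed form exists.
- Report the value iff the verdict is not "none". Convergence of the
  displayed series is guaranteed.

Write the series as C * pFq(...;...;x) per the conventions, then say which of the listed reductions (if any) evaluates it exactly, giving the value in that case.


Prefactor -\frac{5}{2}, argument -\frac{1}{6}: 1F0 with upper {-\frac{3}{2}} over lower {-}. Verdict: the binomial series (I4) fires (the 1F0 binomial series: exponent 3/2, x = -\frac{1}{6}). Its exact value is \left(-\frac{5}{2}\right) \cdot \left(\frac{7}{6}\right)^{\frac{3}{2}}.

Structural cue: from the first term -\frac{5}{2}: the running product (prefactor -5/2) telescopes to a rising factorial.
Step ratio: r(k) = -\frac{1}{6} * (k-\frac{3}{2}) / [(k+1)] - rational in k, leading ratio -\frac{1}{6}; with t_0 = -\frac{5}{2}, classification follows.
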